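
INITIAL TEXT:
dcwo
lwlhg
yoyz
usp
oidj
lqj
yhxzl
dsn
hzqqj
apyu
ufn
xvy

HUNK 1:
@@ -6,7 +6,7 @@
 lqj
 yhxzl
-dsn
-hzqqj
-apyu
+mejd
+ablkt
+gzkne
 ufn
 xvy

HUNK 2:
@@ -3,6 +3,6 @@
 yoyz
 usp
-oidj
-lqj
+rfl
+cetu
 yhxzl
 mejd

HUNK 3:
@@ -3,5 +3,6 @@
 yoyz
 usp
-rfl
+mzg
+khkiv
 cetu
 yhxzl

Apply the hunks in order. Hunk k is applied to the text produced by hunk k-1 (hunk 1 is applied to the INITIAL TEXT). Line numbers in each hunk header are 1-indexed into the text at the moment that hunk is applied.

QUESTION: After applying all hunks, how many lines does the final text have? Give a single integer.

Hunk 1: at line 6 remove [dsn,hzqqj,apyu] add [mejd,ablkt,gzkne] -> 12 lines: dcwo lwlhg yoyz usp oidj lqj yhxzl mejd ablkt gzkne ufn xvy
Hunk 2: at line 3 remove [oidj,lqj] add [rfl,cetu] -> 12 lines: dcwo lwlhg yoyz usp rfl cetu yhxzl mejd ablkt gzkne ufn xvy
Hunk 3: at line 3 remove [rfl] add [mzg,khkiv] -> 13 lines: dcwo lwlhg yoyz usp mzg khkiv cetu yhxzl mejd ablkt gzkne ufn xvy
Final line count: 13

Answer: 13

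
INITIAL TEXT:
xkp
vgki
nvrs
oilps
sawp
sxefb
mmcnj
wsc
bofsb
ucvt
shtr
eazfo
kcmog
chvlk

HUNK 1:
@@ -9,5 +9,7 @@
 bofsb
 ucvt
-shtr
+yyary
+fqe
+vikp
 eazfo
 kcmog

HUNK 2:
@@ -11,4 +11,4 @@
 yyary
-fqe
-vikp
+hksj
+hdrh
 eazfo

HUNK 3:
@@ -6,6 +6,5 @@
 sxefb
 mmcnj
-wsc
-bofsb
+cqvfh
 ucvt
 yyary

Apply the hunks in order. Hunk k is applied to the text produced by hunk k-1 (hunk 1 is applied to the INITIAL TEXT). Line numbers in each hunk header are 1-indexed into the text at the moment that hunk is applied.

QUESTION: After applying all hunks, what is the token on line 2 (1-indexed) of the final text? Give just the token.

Hunk 1: at line 9 remove [shtr] add [yyary,fqe,vikp] -> 16 lines: xkp vgki nvrs oilps sawp sxefb mmcnj wsc bofsb ucvt yyary fqe vikp eazfo kcmog chvlk
Hunk 2: at line 11 remove [fqe,vikp] add [hksj,hdrh] -> 16 lines: xkp vgki nvrs oilps sawp sxefb mmcnj wsc bofsb ucvt yyary hksj hdrh eazfo kcmog chvlk
Hunk 3: at line 6 remove [wsc,bofsb] add [cqvfh] -> 15 lines: xkp vgki nvrs oilps sawp sxefb mmcnj cqvfh ucvt yyary hksj hdrh eazfo kcmog chvlk
Final line 2: vgki

Answer: vgki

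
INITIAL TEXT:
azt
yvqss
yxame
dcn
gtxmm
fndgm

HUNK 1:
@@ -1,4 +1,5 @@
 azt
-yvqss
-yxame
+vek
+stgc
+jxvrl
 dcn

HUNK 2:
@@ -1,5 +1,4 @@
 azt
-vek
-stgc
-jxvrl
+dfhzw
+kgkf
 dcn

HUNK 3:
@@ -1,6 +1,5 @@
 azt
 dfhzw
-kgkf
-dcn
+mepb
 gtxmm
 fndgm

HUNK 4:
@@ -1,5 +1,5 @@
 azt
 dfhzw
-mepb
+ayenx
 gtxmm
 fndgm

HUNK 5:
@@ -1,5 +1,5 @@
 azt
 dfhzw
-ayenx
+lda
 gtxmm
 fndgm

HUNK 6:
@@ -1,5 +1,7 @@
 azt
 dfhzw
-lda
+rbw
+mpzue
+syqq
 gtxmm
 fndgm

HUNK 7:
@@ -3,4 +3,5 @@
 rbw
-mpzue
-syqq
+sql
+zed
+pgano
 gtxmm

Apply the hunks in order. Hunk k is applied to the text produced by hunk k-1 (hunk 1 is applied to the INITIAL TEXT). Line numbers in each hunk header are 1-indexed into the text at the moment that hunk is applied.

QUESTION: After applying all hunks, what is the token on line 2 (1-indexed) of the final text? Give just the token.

Hunk 1: at line 1 remove [yvqss,yxame] add [vek,stgc,jxvrl] -> 7 lines: azt vek stgc jxvrl dcn gtxmm fndgm
Hunk 2: at line 1 remove [vek,stgc,jxvrl] add [dfhzw,kgkf] -> 6 lines: azt dfhzw kgkf dcn gtxmm fndgm
Hunk 3: at line 1 remove [kgkf,dcn] add [mepb] -> 5 lines: azt dfhzw mepb gtxmm fndgm
Hunk 4: at line 1 remove [mepb] add [ayenx] -> 5 lines: azt dfhzw ayenx gtxmm fndgm
Hunk 5: at line 1 remove [ayenx] add [lda] -> 5 lines: azt dfhzw lda gtxmm fndgm
Hunk 6: at line 1 remove [lda] add [rbw,mpzue,syqq] -> 7 lines: azt dfhzw rbw mpzue syqq gtxmm fndgm
Hunk 7: at line 3 remove [mpzue,syqq] add [sql,zed,pgano] -> 8 lines: azt dfhzw rbw sql zed pgano gtxmm fndgm
Final line 2: dfhzw

Answer: dfhzw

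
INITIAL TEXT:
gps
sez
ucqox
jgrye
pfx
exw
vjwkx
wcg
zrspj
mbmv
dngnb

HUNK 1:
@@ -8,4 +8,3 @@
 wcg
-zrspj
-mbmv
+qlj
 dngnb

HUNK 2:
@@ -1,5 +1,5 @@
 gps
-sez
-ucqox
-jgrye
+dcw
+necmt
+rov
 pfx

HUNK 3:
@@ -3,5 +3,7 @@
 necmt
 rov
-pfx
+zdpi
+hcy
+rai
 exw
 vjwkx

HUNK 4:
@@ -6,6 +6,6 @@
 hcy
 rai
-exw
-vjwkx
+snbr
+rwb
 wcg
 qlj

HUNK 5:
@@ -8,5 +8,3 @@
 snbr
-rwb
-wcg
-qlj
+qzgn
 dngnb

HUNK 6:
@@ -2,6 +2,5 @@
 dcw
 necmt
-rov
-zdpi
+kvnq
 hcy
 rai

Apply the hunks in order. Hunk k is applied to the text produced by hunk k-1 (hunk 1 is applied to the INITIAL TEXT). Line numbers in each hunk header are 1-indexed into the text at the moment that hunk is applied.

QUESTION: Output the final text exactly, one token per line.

Answer: gps
dcw
necmt
kvnq
hcy
rai
snbr
qzgn
dngnb

Derivation:
Hunk 1: at line 8 remove [zrspj,mbmv] add [qlj] -> 10 lines: gps sez ucqox jgrye pfx exw vjwkx wcg qlj dngnb
Hunk 2: at line 1 remove [sez,ucqox,jgrye] add [dcw,necmt,rov] -> 10 lines: gps dcw necmt rov pfx exw vjwkx wcg qlj dngnb
Hunk 3: at line 3 remove [pfx] add [zdpi,hcy,rai] -> 12 lines: gps dcw necmt rov zdpi hcy rai exw vjwkx wcg qlj dngnb
Hunk 4: at line 6 remove [exw,vjwkx] add [snbr,rwb] -> 12 lines: gps dcw necmt rov zdpi hcy rai snbr rwb wcg qlj dngnb
Hunk 5: at line 8 remove [rwb,wcg,qlj] add [qzgn] -> 10 lines: gps dcw necmt rov zdpi hcy rai snbr qzgn dngnb
Hunk 6: at line 2 remove [rov,zdpi] add [kvnq] -> 9 lines: gps dcw necmt kvnq hcy rai snbr qzgn dngnb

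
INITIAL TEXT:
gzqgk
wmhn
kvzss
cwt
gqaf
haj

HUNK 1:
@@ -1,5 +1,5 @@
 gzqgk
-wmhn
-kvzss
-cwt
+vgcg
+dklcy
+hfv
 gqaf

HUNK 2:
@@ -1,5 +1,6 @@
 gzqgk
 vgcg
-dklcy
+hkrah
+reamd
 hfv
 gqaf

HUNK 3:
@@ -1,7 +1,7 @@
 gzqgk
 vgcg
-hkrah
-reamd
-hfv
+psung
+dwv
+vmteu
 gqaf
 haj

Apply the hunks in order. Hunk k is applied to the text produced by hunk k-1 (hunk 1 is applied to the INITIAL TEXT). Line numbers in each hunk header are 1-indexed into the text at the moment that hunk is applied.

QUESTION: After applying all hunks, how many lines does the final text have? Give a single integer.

Answer: 7

Derivation:
Hunk 1: at line 1 remove [wmhn,kvzss,cwt] add [vgcg,dklcy,hfv] -> 6 lines: gzqgk vgcg dklcy hfv gqaf haj
Hunk 2: at line 1 remove [dklcy] add [hkrah,reamd] -> 7 lines: gzqgk vgcg hkrah reamd hfv gqaf haj
Hunk 3: at line 1 remove [hkrah,reamd,hfv] add [psung,dwv,vmteu] -> 7 lines: gzqgk vgcg psung dwv vmteu gqaf haj
Final line count: 7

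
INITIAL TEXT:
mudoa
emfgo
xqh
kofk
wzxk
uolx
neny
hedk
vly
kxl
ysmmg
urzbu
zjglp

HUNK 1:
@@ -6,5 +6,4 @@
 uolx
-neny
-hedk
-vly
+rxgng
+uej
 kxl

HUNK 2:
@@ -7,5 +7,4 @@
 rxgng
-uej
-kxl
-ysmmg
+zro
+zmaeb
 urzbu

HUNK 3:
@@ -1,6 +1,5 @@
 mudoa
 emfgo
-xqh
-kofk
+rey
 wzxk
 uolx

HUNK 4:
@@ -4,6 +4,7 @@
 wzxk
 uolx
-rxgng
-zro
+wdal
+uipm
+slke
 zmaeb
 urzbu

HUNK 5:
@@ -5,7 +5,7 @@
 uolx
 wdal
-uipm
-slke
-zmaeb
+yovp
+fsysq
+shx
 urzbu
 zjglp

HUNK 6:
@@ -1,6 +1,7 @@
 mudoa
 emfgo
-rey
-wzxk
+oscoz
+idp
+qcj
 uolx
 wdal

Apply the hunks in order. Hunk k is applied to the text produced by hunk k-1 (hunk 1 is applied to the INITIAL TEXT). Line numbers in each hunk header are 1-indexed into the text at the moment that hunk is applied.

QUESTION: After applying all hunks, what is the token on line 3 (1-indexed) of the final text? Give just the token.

Answer: oscoz

Derivation:
Hunk 1: at line 6 remove [neny,hedk,vly] add [rxgng,uej] -> 12 lines: mudoa emfgo xqh kofk wzxk uolx rxgng uej kxl ysmmg urzbu zjglp
Hunk 2: at line 7 remove [uej,kxl,ysmmg] add [zro,zmaeb] -> 11 lines: mudoa emfgo xqh kofk wzxk uolx rxgng zro zmaeb urzbu zjglp
Hunk 3: at line 1 remove [xqh,kofk] add [rey] -> 10 lines: mudoa emfgo rey wzxk uolx rxgng zro zmaeb urzbu zjglp
Hunk 4: at line 4 remove [rxgng,zro] add [wdal,uipm,slke] -> 11 lines: mudoa emfgo rey wzxk uolx wdal uipm slke zmaeb urzbu zjglp
Hunk 5: at line 5 remove [uipm,slke,zmaeb] add [yovp,fsysq,shx] -> 11 lines: mudoa emfgo rey wzxk uolx wdal yovp fsysq shx urzbu zjglp
Hunk 6: at line 1 remove [rey,wzxk] add [oscoz,idp,qcj] -> 12 lines: mudoa emfgo oscoz idp qcj uolx wdal yovp fsysq shx urzbu zjglp
Final line 3: oscoz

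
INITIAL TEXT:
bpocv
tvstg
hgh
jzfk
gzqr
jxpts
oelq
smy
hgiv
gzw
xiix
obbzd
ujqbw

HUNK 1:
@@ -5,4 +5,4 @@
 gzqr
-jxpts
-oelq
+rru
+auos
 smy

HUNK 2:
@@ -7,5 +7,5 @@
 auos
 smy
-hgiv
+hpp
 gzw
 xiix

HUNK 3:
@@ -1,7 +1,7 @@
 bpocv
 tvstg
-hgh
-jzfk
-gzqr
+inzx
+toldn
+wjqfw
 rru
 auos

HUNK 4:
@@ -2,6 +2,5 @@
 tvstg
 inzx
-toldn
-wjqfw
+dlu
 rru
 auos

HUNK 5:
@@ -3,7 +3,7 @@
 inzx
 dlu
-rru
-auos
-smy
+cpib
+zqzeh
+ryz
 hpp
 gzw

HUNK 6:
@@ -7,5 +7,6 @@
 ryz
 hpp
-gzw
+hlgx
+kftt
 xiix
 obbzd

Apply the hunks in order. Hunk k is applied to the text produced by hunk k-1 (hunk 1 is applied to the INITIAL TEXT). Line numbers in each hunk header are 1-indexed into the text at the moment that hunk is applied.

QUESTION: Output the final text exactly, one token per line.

Hunk 1: at line 5 remove [jxpts,oelq] add [rru,auos] -> 13 lines: bpocv tvstg hgh jzfk gzqr rru auos smy hgiv gzw xiix obbzd ujqbw
Hunk 2: at line 7 remove [hgiv] add [hpp] -> 13 lines: bpocv tvstg hgh jzfk gzqr rru auos smy hpp gzw xiix obbzd ujqbw
Hunk 3: at line 1 remove [hgh,jzfk,gzqr] add [inzx,toldn,wjqfw] -> 13 lines: bpocv tvstg inzx toldn wjqfw rru auos smy hpp gzw xiix obbzd ujqbw
Hunk 4: at line 2 remove [toldn,wjqfw] add [dlu] -> 12 lines: bpocv tvstg inzx dlu rru auos smy hpp gzw xiix obbzd ujqbw
Hunk 5: at line 3 remove [rru,auos,smy] add [cpib,zqzeh,ryz] -> 12 lines: bpocv tvstg inzx dlu cpib zqzeh ryz hpp gzw xiix obbzd ujqbw
Hunk 6: at line 7 remove [gzw] add [hlgx,kftt] -> 13 lines: bpocv tvstg inzx dlu cpib zqzeh ryz hpp hlgx kftt xiix obbzd ujqbw

Answer: bpocv
tvstg
inzx
dlu
cpib
zqzeh
ryz
hpp
hlgx
kftt
xiix
obbzd
ujqbw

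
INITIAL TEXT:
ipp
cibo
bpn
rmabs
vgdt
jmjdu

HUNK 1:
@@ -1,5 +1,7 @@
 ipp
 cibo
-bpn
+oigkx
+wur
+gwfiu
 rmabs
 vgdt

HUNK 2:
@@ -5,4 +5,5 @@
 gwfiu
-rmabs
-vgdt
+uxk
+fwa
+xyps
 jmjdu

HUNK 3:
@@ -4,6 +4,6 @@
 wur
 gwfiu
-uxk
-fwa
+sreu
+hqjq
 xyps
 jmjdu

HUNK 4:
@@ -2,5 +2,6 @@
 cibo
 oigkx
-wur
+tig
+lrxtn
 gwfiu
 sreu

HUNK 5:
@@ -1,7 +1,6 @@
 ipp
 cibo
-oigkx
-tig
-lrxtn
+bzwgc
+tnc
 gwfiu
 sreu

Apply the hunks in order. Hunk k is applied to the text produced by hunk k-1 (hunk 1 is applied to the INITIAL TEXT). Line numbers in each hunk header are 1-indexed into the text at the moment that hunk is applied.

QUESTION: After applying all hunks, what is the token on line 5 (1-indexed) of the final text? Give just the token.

Hunk 1: at line 1 remove [bpn] add [oigkx,wur,gwfiu] -> 8 lines: ipp cibo oigkx wur gwfiu rmabs vgdt jmjdu
Hunk 2: at line 5 remove [rmabs,vgdt] add [uxk,fwa,xyps] -> 9 lines: ipp cibo oigkx wur gwfiu uxk fwa xyps jmjdu
Hunk 3: at line 4 remove [uxk,fwa] add [sreu,hqjq] -> 9 lines: ipp cibo oigkx wur gwfiu sreu hqjq xyps jmjdu
Hunk 4: at line 2 remove [wur] add [tig,lrxtn] -> 10 lines: ipp cibo oigkx tig lrxtn gwfiu sreu hqjq xyps jmjdu
Hunk 5: at line 1 remove [oigkx,tig,lrxtn] add [bzwgc,tnc] -> 9 lines: ipp cibo bzwgc tnc gwfiu sreu hqjq xyps jmjdu
Final line 5: gwfiu

Answer: gwfiu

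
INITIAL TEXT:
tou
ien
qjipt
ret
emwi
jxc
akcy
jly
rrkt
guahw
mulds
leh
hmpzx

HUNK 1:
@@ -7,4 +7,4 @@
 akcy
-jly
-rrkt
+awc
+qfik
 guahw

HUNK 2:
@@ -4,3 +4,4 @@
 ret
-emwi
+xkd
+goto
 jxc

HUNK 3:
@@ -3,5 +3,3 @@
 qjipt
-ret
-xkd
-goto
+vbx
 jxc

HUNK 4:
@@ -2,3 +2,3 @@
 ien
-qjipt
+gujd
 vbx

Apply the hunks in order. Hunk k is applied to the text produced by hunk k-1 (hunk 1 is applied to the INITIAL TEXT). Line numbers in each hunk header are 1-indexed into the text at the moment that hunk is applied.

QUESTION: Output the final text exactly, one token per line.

Answer: tou
ien
gujd
vbx
jxc
akcy
awc
qfik
guahw
mulds
leh
hmpzx

Derivation:
Hunk 1: at line 7 remove [jly,rrkt] add [awc,qfik] -> 13 lines: tou ien qjipt ret emwi jxc akcy awc qfik guahw mulds leh hmpzx
Hunk 2: at line 4 remove [emwi] add [xkd,goto] -> 14 lines: tou ien qjipt ret xkd goto jxc akcy awc qfik guahw mulds leh hmpzx
Hunk 3: at line 3 remove [ret,xkd,goto] add [vbx] -> 12 lines: tou ien qjipt vbx jxc akcy awc qfik guahw mulds leh hmpzx
Hunk 4: at line 2 remove [qjipt] add [gujd] -> 12 lines: tou ien gujd vbx jxc akcy awc qfik guahw mulds leh hmpzx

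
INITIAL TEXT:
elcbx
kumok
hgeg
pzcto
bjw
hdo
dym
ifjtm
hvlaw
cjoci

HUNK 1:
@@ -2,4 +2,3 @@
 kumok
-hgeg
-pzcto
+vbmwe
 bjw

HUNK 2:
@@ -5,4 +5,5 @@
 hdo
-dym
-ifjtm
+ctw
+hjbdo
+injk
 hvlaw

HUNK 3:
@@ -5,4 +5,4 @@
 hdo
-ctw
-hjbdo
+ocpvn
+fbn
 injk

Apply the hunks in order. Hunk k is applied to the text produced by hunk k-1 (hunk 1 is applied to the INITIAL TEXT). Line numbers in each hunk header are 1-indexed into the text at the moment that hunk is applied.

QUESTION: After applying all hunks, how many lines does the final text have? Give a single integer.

Hunk 1: at line 2 remove [hgeg,pzcto] add [vbmwe] -> 9 lines: elcbx kumok vbmwe bjw hdo dym ifjtm hvlaw cjoci
Hunk 2: at line 5 remove [dym,ifjtm] add [ctw,hjbdo,injk] -> 10 lines: elcbx kumok vbmwe bjw hdo ctw hjbdo injk hvlaw cjoci
Hunk 3: at line 5 remove [ctw,hjbdo] add [ocpvn,fbn] -> 10 lines: elcbx kumok vbmwe bjw hdo ocpvn fbn injk hvlaw cjoci
Final line count: 10

Answer: 10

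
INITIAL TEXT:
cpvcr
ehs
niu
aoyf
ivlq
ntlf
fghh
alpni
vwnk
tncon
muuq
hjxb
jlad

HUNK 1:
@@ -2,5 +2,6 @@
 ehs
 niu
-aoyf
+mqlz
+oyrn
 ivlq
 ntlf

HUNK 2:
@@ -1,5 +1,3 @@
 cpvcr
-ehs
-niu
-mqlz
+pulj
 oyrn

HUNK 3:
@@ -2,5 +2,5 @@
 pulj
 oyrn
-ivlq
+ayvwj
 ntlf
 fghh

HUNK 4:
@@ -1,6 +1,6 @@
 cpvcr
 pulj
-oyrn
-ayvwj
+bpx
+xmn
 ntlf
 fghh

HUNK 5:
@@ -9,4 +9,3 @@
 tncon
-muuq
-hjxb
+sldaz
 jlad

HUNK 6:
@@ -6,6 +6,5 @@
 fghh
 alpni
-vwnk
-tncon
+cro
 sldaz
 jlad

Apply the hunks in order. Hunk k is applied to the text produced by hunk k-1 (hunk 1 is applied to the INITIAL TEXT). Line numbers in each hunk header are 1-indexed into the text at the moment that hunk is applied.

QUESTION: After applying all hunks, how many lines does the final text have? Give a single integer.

Answer: 10

Derivation:
Hunk 1: at line 2 remove [aoyf] add [mqlz,oyrn] -> 14 lines: cpvcr ehs niu mqlz oyrn ivlq ntlf fghh alpni vwnk tncon muuq hjxb jlad
Hunk 2: at line 1 remove [ehs,niu,mqlz] add [pulj] -> 12 lines: cpvcr pulj oyrn ivlq ntlf fghh alpni vwnk tncon muuq hjxb jlad
Hunk 3: at line 2 remove [ivlq] add [ayvwj] -> 12 lines: cpvcr pulj oyrn ayvwj ntlf fghh alpni vwnk tncon muuq hjxb jlad
Hunk 4: at line 1 remove [oyrn,ayvwj] add [bpx,xmn] -> 12 lines: cpvcr pulj bpx xmn ntlf fghh alpni vwnk tncon muuq hjxb jlad
Hunk 5: at line 9 remove [muuq,hjxb] add [sldaz] -> 11 lines: cpvcr pulj bpx xmn ntlf fghh alpni vwnk tncon sldaz jlad
Hunk 6: at line 6 remove [vwnk,tncon] add [cro] -> 10 lines: cpvcr pulj bpx xmn ntlf fghh alpni cro sldaz jlad
Final line count: 10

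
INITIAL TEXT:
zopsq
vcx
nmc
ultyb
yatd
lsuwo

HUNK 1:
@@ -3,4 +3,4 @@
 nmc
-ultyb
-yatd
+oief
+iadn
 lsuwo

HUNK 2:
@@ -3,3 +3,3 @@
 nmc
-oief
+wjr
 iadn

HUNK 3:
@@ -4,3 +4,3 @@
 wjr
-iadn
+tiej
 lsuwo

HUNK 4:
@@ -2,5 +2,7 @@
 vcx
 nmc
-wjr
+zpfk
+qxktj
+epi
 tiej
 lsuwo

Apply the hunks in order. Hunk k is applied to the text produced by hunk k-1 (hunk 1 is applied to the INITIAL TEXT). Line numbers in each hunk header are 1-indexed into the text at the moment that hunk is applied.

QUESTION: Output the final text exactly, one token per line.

Answer: zopsq
vcx
nmc
zpfk
qxktj
epi
tiej
lsuwo

Derivation:
Hunk 1: at line 3 remove [ultyb,yatd] add [oief,iadn] -> 6 lines: zopsq vcx nmc oief iadn lsuwo
Hunk 2: at line 3 remove [oief] add [wjr] -> 6 lines: zopsq vcx nmc wjr iadn lsuwo
Hunk 3: at line 4 remove [iadn] add [tiej] -> 6 lines: zopsq vcx nmc wjr tiej lsuwo
Hunk 4: at line 2 remove [wjr] add [zpfk,qxktj,epi] -> 8 lines: zopsq vcx nmc zpfk qxktj epi tiej lsuwo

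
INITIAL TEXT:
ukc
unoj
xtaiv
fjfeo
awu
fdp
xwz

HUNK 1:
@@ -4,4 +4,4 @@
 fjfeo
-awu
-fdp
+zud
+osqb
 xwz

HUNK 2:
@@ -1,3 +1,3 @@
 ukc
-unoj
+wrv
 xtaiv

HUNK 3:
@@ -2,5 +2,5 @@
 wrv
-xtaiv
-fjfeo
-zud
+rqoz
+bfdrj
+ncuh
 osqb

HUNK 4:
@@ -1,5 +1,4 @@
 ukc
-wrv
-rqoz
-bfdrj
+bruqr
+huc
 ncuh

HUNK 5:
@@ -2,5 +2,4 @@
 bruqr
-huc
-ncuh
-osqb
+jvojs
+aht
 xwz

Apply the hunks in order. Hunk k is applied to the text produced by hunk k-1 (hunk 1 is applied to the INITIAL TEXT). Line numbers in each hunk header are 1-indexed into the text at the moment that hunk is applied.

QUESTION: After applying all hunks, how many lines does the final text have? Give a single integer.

Hunk 1: at line 4 remove [awu,fdp] add [zud,osqb] -> 7 lines: ukc unoj xtaiv fjfeo zud osqb xwz
Hunk 2: at line 1 remove [unoj] add [wrv] -> 7 lines: ukc wrv xtaiv fjfeo zud osqb xwz
Hunk 3: at line 2 remove [xtaiv,fjfeo,zud] add [rqoz,bfdrj,ncuh] -> 7 lines: ukc wrv rqoz bfdrj ncuh osqb xwz
Hunk 4: at line 1 remove [wrv,rqoz,bfdrj] add [bruqr,huc] -> 6 lines: ukc bruqr huc ncuh osqb xwz
Hunk 5: at line 2 remove [huc,ncuh,osqb] add [jvojs,aht] -> 5 lines: ukc bruqr jvojs aht xwz
Final line count: 5

Answer: 5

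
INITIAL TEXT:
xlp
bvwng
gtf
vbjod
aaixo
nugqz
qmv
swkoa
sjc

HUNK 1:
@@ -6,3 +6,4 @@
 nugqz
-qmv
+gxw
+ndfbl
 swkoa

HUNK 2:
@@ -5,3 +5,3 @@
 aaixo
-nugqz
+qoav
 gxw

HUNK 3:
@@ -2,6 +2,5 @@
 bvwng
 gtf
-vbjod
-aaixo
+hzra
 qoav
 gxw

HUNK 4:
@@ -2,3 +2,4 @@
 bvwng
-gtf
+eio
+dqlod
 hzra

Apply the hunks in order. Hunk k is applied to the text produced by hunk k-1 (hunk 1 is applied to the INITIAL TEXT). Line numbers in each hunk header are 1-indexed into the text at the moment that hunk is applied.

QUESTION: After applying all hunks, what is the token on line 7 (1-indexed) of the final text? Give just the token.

Answer: gxw

Derivation:
Hunk 1: at line 6 remove [qmv] add [gxw,ndfbl] -> 10 lines: xlp bvwng gtf vbjod aaixo nugqz gxw ndfbl swkoa sjc
Hunk 2: at line 5 remove [nugqz] add [qoav] -> 10 lines: xlp bvwng gtf vbjod aaixo qoav gxw ndfbl swkoa sjc
Hunk 3: at line 2 remove [vbjod,aaixo] add [hzra] -> 9 lines: xlp bvwng gtf hzra qoav gxw ndfbl swkoa sjc
Hunk 4: at line 2 remove [gtf] add [eio,dqlod] -> 10 lines: xlp bvwng eio dqlod hzra qoav gxw ndfbl swkoa sjc
Final line 7: gxw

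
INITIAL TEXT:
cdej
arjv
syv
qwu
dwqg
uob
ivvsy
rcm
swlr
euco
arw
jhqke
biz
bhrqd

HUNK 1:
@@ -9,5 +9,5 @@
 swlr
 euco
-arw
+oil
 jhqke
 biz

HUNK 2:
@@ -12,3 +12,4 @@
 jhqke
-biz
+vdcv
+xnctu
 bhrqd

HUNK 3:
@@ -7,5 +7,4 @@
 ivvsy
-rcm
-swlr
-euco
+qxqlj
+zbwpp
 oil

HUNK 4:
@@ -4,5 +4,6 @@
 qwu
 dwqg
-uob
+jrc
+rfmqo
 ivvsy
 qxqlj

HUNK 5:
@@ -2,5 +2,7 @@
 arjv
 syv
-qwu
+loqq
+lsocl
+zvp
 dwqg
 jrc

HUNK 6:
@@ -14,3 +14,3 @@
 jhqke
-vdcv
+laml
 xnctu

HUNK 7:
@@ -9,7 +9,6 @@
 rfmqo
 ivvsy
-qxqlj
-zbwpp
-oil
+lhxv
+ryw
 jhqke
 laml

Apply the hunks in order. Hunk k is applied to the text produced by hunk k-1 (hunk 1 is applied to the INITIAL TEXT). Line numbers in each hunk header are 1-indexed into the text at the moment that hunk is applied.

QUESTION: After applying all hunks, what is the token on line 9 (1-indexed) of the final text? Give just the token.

Answer: rfmqo

Derivation:
Hunk 1: at line 9 remove [arw] add [oil] -> 14 lines: cdej arjv syv qwu dwqg uob ivvsy rcm swlr euco oil jhqke biz bhrqd
Hunk 2: at line 12 remove [biz] add [vdcv,xnctu] -> 15 lines: cdej arjv syv qwu dwqg uob ivvsy rcm swlr euco oil jhqke vdcv xnctu bhrqd
Hunk 3: at line 7 remove [rcm,swlr,euco] add [qxqlj,zbwpp] -> 14 lines: cdej arjv syv qwu dwqg uob ivvsy qxqlj zbwpp oil jhqke vdcv xnctu bhrqd
Hunk 4: at line 4 remove [uob] add [jrc,rfmqo] -> 15 lines: cdej arjv syv qwu dwqg jrc rfmqo ivvsy qxqlj zbwpp oil jhqke vdcv xnctu bhrqd
Hunk 5: at line 2 remove [qwu] add [loqq,lsocl,zvp] -> 17 lines: cdej arjv syv loqq lsocl zvp dwqg jrc rfmqo ivvsy qxqlj zbwpp oil jhqke vdcv xnctu bhrqd
Hunk 6: at line 14 remove [vdcv] add [laml] -> 17 lines: cdej arjv syv loqq lsocl zvp dwqg jrc rfmqo ivvsy qxqlj zbwpp oil jhqke laml xnctu bhrqd
Hunk 7: at line 9 remove [qxqlj,zbwpp,oil] add [lhxv,ryw] -> 16 lines: cdej arjv syv loqq lsocl zvp dwqg jrc rfmqo ivvsy lhxv ryw jhqke laml xnctu bhrqd
Final line 9: rfmqo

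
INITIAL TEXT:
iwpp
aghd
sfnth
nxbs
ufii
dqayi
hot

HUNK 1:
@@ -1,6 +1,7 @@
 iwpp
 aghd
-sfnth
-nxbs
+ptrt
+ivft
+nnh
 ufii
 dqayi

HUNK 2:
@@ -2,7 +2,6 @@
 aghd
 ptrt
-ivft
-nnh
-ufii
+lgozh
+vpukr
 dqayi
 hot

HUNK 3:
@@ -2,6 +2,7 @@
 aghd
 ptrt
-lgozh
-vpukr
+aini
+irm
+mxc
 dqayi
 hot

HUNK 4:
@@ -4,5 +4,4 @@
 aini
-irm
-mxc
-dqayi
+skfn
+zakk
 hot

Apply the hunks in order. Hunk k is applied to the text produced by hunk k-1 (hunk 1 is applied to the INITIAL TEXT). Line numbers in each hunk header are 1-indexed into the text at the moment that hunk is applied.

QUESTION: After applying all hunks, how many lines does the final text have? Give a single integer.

Hunk 1: at line 1 remove [sfnth,nxbs] add [ptrt,ivft,nnh] -> 8 lines: iwpp aghd ptrt ivft nnh ufii dqayi hot
Hunk 2: at line 2 remove [ivft,nnh,ufii] add [lgozh,vpukr] -> 7 lines: iwpp aghd ptrt lgozh vpukr dqayi hot
Hunk 3: at line 2 remove [lgozh,vpukr] add [aini,irm,mxc] -> 8 lines: iwpp aghd ptrt aini irm mxc dqayi hot
Hunk 4: at line 4 remove [irm,mxc,dqayi] add [skfn,zakk] -> 7 lines: iwpp aghd ptrt aini skfn zakk hot
Final line count: 7

Answer: 7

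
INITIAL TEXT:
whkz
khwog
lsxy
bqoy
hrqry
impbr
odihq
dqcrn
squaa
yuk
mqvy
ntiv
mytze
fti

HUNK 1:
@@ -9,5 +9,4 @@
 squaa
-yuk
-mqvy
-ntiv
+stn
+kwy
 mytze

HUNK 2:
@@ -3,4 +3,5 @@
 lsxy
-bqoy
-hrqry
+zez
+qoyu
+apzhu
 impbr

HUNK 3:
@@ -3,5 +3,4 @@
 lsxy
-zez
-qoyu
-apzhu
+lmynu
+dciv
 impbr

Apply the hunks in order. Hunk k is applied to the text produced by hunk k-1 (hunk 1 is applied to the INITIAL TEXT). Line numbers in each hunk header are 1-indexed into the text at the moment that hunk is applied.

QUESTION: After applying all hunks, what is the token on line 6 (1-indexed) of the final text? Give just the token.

Answer: impbr

Derivation:
Hunk 1: at line 9 remove [yuk,mqvy,ntiv] add [stn,kwy] -> 13 lines: whkz khwog lsxy bqoy hrqry impbr odihq dqcrn squaa stn kwy mytze fti
Hunk 2: at line 3 remove [bqoy,hrqry] add [zez,qoyu,apzhu] -> 14 lines: whkz khwog lsxy zez qoyu apzhu impbr odihq dqcrn squaa stn kwy mytze fti
Hunk 3: at line 3 remove [zez,qoyu,apzhu] add [lmynu,dciv] -> 13 lines: whkz khwog lsxy lmynu dciv impbr odihq dqcrn squaa stn kwy mytze fti
Final line 6: impbr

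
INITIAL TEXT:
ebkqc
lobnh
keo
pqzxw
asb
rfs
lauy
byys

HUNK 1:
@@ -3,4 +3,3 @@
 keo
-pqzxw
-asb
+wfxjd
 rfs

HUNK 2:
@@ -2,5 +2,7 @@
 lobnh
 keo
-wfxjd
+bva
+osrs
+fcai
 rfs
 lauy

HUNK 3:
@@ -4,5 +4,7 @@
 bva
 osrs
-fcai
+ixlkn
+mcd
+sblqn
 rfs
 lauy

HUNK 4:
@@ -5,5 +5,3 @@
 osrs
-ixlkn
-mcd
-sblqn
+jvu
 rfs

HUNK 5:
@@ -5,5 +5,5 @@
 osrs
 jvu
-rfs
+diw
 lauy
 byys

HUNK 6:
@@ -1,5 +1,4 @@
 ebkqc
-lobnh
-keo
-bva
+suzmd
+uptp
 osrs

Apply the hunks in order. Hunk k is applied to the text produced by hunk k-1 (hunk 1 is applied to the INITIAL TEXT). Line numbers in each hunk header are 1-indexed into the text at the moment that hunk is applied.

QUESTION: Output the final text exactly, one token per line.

Hunk 1: at line 3 remove [pqzxw,asb] add [wfxjd] -> 7 lines: ebkqc lobnh keo wfxjd rfs lauy byys
Hunk 2: at line 2 remove [wfxjd] add [bva,osrs,fcai] -> 9 lines: ebkqc lobnh keo bva osrs fcai rfs lauy byys
Hunk 3: at line 4 remove [fcai] add [ixlkn,mcd,sblqn] -> 11 lines: ebkqc lobnh keo bva osrs ixlkn mcd sblqn rfs lauy byys
Hunk 4: at line 5 remove [ixlkn,mcd,sblqn] add [jvu] -> 9 lines: ebkqc lobnh keo bva osrs jvu rfs lauy byys
Hunk 5: at line 5 remove [rfs] add [diw] -> 9 lines: ebkqc lobnh keo bva osrs jvu diw lauy byys
Hunk 6: at line 1 remove [lobnh,keo,bva] add [suzmd,uptp] -> 8 lines: ebkqc suzmd uptp osrs jvu diw lauy byys

Answer: ebkqc
suzmd
uptp
osrs
jvu
diw
lauy
byys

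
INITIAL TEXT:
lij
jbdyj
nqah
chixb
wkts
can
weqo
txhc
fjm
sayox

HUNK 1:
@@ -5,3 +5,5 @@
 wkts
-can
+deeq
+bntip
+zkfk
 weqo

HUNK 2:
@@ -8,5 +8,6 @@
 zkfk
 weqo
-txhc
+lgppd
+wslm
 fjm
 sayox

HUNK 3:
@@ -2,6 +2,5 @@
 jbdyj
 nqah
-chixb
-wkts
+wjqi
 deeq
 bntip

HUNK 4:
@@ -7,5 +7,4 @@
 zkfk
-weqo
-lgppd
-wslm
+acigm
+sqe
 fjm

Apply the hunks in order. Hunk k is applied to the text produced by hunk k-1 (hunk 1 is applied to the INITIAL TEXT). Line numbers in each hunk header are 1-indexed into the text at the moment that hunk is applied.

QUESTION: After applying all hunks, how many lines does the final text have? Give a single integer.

Answer: 11

Derivation:
Hunk 1: at line 5 remove [can] add [deeq,bntip,zkfk] -> 12 lines: lij jbdyj nqah chixb wkts deeq bntip zkfk weqo txhc fjm sayox
Hunk 2: at line 8 remove [txhc] add [lgppd,wslm] -> 13 lines: lij jbdyj nqah chixb wkts deeq bntip zkfk weqo lgppd wslm fjm sayox
Hunk 3: at line 2 remove [chixb,wkts] add [wjqi] -> 12 lines: lij jbdyj nqah wjqi deeq bntip zkfk weqo lgppd wslm fjm sayox
Hunk 4: at line 7 remove [weqo,lgppd,wslm] add [acigm,sqe] -> 11 lines: lij jbdyj nqah wjqi deeq bntip zkfk acigm sqe fjm sayox
Final line count: 11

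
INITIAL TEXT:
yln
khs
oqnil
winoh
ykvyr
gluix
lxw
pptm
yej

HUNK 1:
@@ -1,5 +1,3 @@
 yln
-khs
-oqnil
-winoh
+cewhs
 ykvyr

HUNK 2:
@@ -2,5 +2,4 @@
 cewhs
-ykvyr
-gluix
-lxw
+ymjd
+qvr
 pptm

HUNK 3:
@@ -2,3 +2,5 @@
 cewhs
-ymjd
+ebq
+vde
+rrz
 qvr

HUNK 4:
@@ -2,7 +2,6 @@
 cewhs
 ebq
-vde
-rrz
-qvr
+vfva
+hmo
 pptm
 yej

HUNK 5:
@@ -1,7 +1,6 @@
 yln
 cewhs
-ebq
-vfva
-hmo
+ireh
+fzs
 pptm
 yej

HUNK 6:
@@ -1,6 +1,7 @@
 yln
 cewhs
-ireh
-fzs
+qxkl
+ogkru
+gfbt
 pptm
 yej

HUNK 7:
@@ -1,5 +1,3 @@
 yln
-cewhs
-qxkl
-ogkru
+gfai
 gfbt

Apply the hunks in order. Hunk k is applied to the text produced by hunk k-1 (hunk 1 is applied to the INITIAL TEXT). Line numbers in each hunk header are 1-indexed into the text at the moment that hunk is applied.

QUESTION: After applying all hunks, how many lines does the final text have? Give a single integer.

Answer: 5

Derivation:
Hunk 1: at line 1 remove [khs,oqnil,winoh] add [cewhs] -> 7 lines: yln cewhs ykvyr gluix lxw pptm yej
Hunk 2: at line 2 remove [ykvyr,gluix,lxw] add [ymjd,qvr] -> 6 lines: yln cewhs ymjd qvr pptm yej
Hunk 3: at line 2 remove [ymjd] add [ebq,vde,rrz] -> 8 lines: yln cewhs ebq vde rrz qvr pptm yej
Hunk 4: at line 2 remove [vde,rrz,qvr] add [vfva,hmo] -> 7 lines: yln cewhs ebq vfva hmo pptm yej
Hunk 5: at line 1 remove [ebq,vfva,hmo] add [ireh,fzs] -> 6 lines: yln cewhs ireh fzs pptm yej
Hunk 6: at line 1 remove [ireh,fzs] add [qxkl,ogkru,gfbt] -> 7 lines: yln cewhs qxkl ogkru gfbt pptm yej
Hunk 7: at line 1 remove [cewhs,qxkl,ogkru] add [gfai] -> 5 lines: yln gfai gfbt pptm yej
Final line count: 5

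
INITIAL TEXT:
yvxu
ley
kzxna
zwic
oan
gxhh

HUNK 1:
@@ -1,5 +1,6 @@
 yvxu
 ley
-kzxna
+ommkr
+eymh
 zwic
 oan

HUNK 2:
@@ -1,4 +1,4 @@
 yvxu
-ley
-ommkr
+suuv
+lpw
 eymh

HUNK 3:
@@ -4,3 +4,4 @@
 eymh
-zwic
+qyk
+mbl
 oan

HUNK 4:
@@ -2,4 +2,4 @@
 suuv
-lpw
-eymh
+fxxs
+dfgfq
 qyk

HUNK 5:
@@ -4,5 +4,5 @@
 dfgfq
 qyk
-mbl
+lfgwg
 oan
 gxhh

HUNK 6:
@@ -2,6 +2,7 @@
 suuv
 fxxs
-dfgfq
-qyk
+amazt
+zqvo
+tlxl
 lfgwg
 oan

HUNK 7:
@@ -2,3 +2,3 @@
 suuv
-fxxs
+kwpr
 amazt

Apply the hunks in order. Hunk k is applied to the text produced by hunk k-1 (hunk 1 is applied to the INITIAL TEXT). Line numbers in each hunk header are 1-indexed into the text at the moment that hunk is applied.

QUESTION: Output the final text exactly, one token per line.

Hunk 1: at line 1 remove [kzxna] add [ommkr,eymh] -> 7 lines: yvxu ley ommkr eymh zwic oan gxhh
Hunk 2: at line 1 remove [ley,ommkr] add [suuv,lpw] -> 7 lines: yvxu suuv lpw eymh zwic oan gxhh
Hunk 3: at line 4 remove [zwic] add [qyk,mbl] -> 8 lines: yvxu suuv lpw eymh qyk mbl oan gxhh
Hunk 4: at line 2 remove [lpw,eymh] add [fxxs,dfgfq] -> 8 lines: yvxu suuv fxxs dfgfq qyk mbl oan gxhh
Hunk 5: at line 4 remove [mbl] add [lfgwg] -> 8 lines: yvxu suuv fxxs dfgfq qyk lfgwg oan gxhh
Hunk 6: at line 2 remove [dfgfq,qyk] add [amazt,zqvo,tlxl] -> 9 lines: yvxu suuv fxxs amazt zqvo tlxl lfgwg oan gxhh
Hunk 7: at line 2 remove [fxxs] add [kwpr] -> 9 lines: yvxu suuv kwpr amazt zqvo tlxl lfgwg oan gxhh

Answer: yvxu
suuv
kwpr
amazt
zqvo
tlxl
lfgwg
oan
gxhh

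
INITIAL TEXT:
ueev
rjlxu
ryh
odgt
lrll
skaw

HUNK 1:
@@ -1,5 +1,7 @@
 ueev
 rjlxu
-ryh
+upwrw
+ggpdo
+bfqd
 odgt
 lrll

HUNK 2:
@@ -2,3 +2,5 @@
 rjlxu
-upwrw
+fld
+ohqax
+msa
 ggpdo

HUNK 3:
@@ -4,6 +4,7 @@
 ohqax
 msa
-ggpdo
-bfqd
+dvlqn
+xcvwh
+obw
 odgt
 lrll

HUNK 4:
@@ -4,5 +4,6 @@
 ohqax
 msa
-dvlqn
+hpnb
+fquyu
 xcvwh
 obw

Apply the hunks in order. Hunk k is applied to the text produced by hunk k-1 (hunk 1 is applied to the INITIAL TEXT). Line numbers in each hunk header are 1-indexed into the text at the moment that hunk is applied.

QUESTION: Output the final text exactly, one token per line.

Answer: ueev
rjlxu
fld
ohqax
msa
hpnb
fquyu
xcvwh
obw
odgt
lrll
skaw

Derivation:
Hunk 1: at line 1 remove [ryh] add [upwrw,ggpdo,bfqd] -> 8 lines: ueev rjlxu upwrw ggpdo bfqd odgt lrll skaw
Hunk 2: at line 2 remove [upwrw] add [fld,ohqax,msa] -> 10 lines: ueev rjlxu fld ohqax msa ggpdo bfqd odgt lrll skaw
Hunk 3: at line 4 remove [ggpdo,bfqd] add [dvlqn,xcvwh,obw] -> 11 lines: ueev rjlxu fld ohqax msa dvlqn xcvwh obw odgt lrll skaw
Hunk 4: at line 4 remove [dvlqn] add [hpnb,fquyu] -> 12 lines: ueev rjlxu fld ohqax msa hpnb fquyu xcvwh obw odgt lrll skaw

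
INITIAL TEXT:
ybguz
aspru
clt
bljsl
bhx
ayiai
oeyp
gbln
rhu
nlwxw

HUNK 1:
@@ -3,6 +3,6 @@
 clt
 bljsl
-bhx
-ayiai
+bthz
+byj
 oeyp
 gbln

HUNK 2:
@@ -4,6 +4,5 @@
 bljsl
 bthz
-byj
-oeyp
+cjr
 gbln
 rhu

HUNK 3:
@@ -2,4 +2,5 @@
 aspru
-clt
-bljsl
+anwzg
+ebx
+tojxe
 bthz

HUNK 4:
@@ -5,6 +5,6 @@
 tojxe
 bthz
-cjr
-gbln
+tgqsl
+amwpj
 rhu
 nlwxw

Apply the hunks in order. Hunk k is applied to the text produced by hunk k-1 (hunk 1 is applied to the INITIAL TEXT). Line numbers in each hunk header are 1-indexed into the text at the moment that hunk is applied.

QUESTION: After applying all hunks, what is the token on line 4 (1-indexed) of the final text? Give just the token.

Hunk 1: at line 3 remove [bhx,ayiai] add [bthz,byj] -> 10 lines: ybguz aspru clt bljsl bthz byj oeyp gbln rhu nlwxw
Hunk 2: at line 4 remove [byj,oeyp] add [cjr] -> 9 lines: ybguz aspru clt bljsl bthz cjr gbln rhu nlwxw
Hunk 3: at line 2 remove [clt,bljsl] add [anwzg,ebx,tojxe] -> 10 lines: ybguz aspru anwzg ebx tojxe bthz cjr gbln rhu nlwxw
Hunk 4: at line 5 remove [cjr,gbln] add [tgqsl,amwpj] -> 10 lines: ybguz aspru anwzg ebx tojxe bthz tgqsl amwpj rhu nlwxw
Final line 4: ebx

Answer: ebx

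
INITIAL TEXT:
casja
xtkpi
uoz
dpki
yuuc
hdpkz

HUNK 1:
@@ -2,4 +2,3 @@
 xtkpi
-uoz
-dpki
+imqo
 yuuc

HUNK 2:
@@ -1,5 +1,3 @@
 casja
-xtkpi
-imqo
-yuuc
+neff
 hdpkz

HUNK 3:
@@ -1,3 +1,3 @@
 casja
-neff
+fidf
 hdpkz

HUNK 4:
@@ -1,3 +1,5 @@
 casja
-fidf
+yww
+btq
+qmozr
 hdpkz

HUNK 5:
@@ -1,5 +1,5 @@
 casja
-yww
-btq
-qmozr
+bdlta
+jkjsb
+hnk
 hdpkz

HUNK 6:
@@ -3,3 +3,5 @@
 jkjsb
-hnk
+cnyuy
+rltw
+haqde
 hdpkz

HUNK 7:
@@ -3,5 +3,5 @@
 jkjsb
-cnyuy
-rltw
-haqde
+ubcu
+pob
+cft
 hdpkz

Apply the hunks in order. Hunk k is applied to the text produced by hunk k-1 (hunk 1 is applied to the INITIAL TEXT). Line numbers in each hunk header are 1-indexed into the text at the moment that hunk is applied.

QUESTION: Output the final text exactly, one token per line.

Answer: casja
bdlta
jkjsb
ubcu
pob
cft
hdpkz

Derivation:
Hunk 1: at line 2 remove [uoz,dpki] add [imqo] -> 5 lines: casja xtkpi imqo yuuc hdpkz
Hunk 2: at line 1 remove [xtkpi,imqo,yuuc] add [neff] -> 3 lines: casja neff hdpkz
Hunk 3: at line 1 remove [neff] add [fidf] -> 3 lines: casja fidf hdpkz
Hunk 4: at line 1 remove [fidf] add [yww,btq,qmozr] -> 5 lines: casja yww btq qmozr hdpkz
Hunk 5: at line 1 remove [yww,btq,qmozr] add [bdlta,jkjsb,hnk] -> 5 lines: casja bdlta jkjsb hnk hdpkz
Hunk 6: at line 3 remove [hnk] add [cnyuy,rltw,haqde] -> 7 lines: casja bdlta jkjsb cnyuy rltw haqde hdpkz
Hunk 7: at line 3 remove [cnyuy,rltw,haqde] add [ubcu,pob,cft] -> 7 lines: casja bdlta jkjsb ubcu pob cft hdpkz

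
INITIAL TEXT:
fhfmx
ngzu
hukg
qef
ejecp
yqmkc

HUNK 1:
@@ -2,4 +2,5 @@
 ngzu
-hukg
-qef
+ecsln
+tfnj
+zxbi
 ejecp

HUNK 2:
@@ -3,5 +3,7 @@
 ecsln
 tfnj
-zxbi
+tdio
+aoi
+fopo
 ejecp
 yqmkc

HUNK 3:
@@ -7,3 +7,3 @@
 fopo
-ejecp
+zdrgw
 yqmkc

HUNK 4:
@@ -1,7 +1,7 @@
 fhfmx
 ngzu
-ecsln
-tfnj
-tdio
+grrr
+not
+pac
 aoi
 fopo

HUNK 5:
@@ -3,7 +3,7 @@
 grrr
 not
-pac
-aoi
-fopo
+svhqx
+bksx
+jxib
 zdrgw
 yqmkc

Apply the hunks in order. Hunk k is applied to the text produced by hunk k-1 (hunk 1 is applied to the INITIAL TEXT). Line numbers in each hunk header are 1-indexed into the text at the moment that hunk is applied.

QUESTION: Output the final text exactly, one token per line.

Hunk 1: at line 2 remove [hukg,qef] add [ecsln,tfnj,zxbi] -> 7 lines: fhfmx ngzu ecsln tfnj zxbi ejecp yqmkc
Hunk 2: at line 3 remove [zxbi] add [tdio,aoi,fopo] -> 9 lines: fhfmx ngzu ecsln tfnj tdio aoi fopo ejecp yqmkc
Hunk 3: at line 7 remove [ejecp] add [zdrgw] -> 9 lines: fhfmx ngzu ecsln tfnj tdio aoi fopo zdrgw yqmkc
Hunk 4: at line 1 remove [ecsln,tfnj,tdio] add [grrr,not,pac] -> 9 lines: fhfmx ngzu grrr not pac aoi fopo zdrgw yqmkc
Hunk 5: at line 3 remove [pac,aoi,fopo] add [svhqx,bksx,jxib] -> 9 lines: fhfmx ngzu grrr not svhqx bksx jxib zdrgw yqmkc

Answer: fhfmx
ngzu
grrr
not
svhqx
bksx
jxib
zdrgw
yqmkc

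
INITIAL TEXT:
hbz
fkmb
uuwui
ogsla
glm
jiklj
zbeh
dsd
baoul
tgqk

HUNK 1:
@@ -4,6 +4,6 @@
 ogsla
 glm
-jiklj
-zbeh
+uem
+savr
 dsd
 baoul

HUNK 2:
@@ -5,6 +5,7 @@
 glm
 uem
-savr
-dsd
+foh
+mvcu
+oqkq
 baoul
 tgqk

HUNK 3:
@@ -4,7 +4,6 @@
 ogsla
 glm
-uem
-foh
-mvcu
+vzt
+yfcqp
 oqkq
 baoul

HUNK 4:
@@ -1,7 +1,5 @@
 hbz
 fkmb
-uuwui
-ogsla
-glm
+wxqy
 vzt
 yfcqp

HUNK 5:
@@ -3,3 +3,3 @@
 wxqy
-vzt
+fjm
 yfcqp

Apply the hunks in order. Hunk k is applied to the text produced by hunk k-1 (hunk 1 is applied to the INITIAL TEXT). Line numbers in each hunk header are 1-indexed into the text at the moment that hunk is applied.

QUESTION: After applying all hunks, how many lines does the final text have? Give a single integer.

Hunk 1: at line 4 remove [jiklj,zbeh] add [uem,savr] -> 10 lines: hbz fkmb uuwui ogsla glm uem savr dsd baoul tgqk
Hunk 2: at line 5 remove [savr,dsd] add [foh,mvcu,oqkq] -> 11 lines: hbz fkmb uuwui ogsla glm uem foh mvcu oqkq baoul tgqk
Hunk 3: at line 4 remove [uem,foh,mvcu] add [vzt,yfcqp] -> 10 lines: hbz fkmb uuwui ogsla glm vzt yfcqp oqkq baoul tgqk
Hunk 4: at line 1 remove [uuwui,ogsla,glm] add [wxqy] -> 8 lines: hbz fkmb wxqy vzt yfcqp oqkq baoul tgqk
Hunk 5: at line 3 remove [vzt] add [fjm] -> 8 lines: hbz fkmb wxqy fjm yfcqp oqkq baoul tgqk
Final line count: 8

Answer: 8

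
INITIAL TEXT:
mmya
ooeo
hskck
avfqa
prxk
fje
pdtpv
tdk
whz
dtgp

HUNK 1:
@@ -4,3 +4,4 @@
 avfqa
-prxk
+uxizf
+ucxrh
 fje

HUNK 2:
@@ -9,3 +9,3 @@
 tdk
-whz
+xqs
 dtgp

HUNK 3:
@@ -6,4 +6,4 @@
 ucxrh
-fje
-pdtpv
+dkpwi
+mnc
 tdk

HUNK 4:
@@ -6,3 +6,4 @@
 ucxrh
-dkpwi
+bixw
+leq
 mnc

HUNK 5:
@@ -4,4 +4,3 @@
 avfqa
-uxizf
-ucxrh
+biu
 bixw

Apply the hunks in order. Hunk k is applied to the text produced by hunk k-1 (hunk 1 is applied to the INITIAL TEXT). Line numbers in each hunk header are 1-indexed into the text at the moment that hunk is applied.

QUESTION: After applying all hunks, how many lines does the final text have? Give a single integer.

Answer: 11

Derivation:
Hunk 1: at line 4 remove [prxk] add [uxizf,ucxrh] -> 11 lines: mmya ooeo hskck avfqa uxizf ucxrh fje pdtpv tdk whz dtgp
Hunk 2: at line 9 remove [whz] add [xqs] -> 11 lines: mmya ooeo hskck avfqa uxizf ucxrh fje pdtpv tdk xqs dtgp
Hunk 3: at line 6 remove [fje,pdtpv] add [dkpwi,mnc] -> 11 lines: mmya ooeo hskck avfqa uxizf ucxrh dkpwi mnc tdk xqs dtgp
Hunk 4: at line 6 remove [dkpwi] add [bixw,leq] -> 12 lines: mmya ooeo hskck avfqa uxizf ucxrh bixw leq mnc tdk xqs dtgp
Hunk 5: at line 4 remove [uxizf,ucxrh] add [biu] -> 11 lines: mmya ooeo hskck avfqa biu bixw leq mnc tdk xqs dtgp
Final line count: 11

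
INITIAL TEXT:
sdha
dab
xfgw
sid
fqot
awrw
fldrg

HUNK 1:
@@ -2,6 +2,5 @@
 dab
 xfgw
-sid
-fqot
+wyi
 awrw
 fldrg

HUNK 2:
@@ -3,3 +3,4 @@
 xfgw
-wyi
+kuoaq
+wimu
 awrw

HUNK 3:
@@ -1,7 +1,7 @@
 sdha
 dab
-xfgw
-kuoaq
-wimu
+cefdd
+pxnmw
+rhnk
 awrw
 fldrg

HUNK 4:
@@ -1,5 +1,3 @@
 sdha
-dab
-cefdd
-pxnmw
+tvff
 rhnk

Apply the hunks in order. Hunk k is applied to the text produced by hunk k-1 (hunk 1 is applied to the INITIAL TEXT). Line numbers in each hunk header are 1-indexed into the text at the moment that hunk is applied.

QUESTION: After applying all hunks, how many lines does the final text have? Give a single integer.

Answer: 5

Derivation:
Hunk 1: at line 2 remove [sid,fqot] add [wyi] -> 6 lines: sdha dab xfgw wyi awrw fldrg
Hunk 2: at line 3 remove [wyi] add [kuoaq,wimu] -> 7 lines: sdha dab xfgw kuoaq wimu awrw fldrg
Hunk 3: at line 1 remove [xfgw,kuoaq,wimu] add [cefdd,pxnmw,rhnk] -> 7 lines: sdha dab cefdd pxnmw rhnk awrw fldrg
Hunk 4: at line 1 remove [dab,cefdd,pxnmw] add [tvff] -> 5 lines: sdha tvff rhnk awrw fldrg
Final line count: 5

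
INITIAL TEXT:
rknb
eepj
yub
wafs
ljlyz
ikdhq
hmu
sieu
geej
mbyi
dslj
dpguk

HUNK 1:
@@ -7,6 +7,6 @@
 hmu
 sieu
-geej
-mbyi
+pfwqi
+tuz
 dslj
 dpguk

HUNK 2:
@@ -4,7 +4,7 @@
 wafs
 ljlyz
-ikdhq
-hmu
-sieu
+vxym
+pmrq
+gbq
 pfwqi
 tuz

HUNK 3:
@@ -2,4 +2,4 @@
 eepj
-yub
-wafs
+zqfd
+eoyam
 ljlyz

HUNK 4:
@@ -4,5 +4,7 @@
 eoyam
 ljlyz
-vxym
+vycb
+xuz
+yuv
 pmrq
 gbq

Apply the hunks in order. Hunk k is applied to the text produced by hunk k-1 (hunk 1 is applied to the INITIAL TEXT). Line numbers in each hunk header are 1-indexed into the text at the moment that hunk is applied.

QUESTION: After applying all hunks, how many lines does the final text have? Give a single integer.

Answer: 14

Derivation:
Hunk 1: at line 7 remove [geej,mbyi] add [pfwqi,tuz] -> 12 lines: rknb eepj yub wafs ljlyz ikdhq hmu sieu pfwqi tuz dslj dpguk
Hunk 2: at line 4 remove [ikdhq,hmu,sieu] add [vxym,pmrq,gbq] -> 12 lines: rknb eepj yub wafs ljlyz vxym pmrq gbq pfwqi tuz dslj dpguk
Hunk 3: at line 2 remove [yub,wafs] add [zqfd,eoyam] -> 12 lines: rknb eepj zqfd eoyam ljlyz vxym pmrq gbq pfwqi tuz dslj dpguk
Hunk 4: at line 4 remove [vxym] add [vycb,xuz,yuv] -> 14 lines: rknb eepj zqfd eoyam ljlyz vycb xuz yuv pmrq gbq pfwqi tuz dslj dpguk
Final line count: 14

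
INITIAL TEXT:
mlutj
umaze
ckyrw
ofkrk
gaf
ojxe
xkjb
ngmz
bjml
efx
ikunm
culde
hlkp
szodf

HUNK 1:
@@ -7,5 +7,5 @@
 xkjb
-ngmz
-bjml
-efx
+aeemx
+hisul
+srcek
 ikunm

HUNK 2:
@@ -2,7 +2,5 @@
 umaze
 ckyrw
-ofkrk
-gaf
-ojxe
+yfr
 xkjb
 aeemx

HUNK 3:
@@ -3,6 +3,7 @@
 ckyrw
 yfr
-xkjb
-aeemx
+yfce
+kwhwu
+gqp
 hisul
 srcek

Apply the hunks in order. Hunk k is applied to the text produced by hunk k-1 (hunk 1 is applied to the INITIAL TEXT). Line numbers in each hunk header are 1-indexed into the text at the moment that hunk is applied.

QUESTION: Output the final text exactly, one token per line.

Answer: mlutj
umaze
ckyrw
yfr
yfce
kwhwu
gqp
hisul
srcek
ikunm
culde
hlkp
szodf

Derivation:
Hunk 1: at line 7 remove [ngmz,bjml,efx] add [aeemx,hisul,srcek] -> 14 lines: mlutj umaze ckyrw ofkrk gaf ojxe xkjb aeemx hisul srcek ikunm culde hlkp szodf
Hunk 2: at line 2 remove [ofkrk,gaf,ojxe] add [yfr] -> 12 lines: mlutj umaze ckyrw yfr xkjb aeemx hisul srcek ikunm culde hlkp szodf
Hunk 3: at line 3 remove [xkjb,aeemx] add [yfce,kwhwu,gqp] -> 13 lines: mlutj umaze ckyrw yfr yfce kwhwu gqp hisul srcek ikunm culde hlkp szodf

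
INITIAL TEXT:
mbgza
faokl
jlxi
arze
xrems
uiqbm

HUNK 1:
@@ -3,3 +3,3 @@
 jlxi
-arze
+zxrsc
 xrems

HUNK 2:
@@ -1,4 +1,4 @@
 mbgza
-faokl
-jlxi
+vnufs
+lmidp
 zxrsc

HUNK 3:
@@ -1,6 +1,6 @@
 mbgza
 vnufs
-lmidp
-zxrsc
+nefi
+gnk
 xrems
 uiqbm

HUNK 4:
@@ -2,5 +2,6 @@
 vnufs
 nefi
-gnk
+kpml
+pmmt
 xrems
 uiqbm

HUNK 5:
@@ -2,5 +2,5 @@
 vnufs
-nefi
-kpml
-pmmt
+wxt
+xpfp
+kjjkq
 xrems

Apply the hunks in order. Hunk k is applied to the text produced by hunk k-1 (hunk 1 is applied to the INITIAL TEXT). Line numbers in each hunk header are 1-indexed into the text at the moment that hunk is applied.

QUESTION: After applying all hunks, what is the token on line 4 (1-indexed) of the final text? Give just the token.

Hunk 1: at line 3 remove [arze] add [zxrsc] -> 6 lines: mbgza faokl jlxi zxrsc xrems uiqbm
Hunk 2: at line 1 remove [faokl,jlxi] add [vnufs,lmidp] -> 6 lines: mbgza vnufs lmidp zxrsc xrems uiqbm
Hunk 3: at line 1 remove [lmidp,zxrsc] add [nefi,gnk] -> 6 lines: mbgza vnufs nefi gnk xrems uiqbm
Hunk 4: at line 2 remove [gnk] add [kpml,pmmt] -> 7 lines: mbgza vnufs nefi kpml pmmt xrems uiqbm
Hunk 5: at line 2 remove [nefi,kpml,pmmt] add [wxt,xpfp,kjjkq] -> 7 lines: mbgza vnufs wxt xpfp kjjkq xrems uiqbm
Final line 4: xpfp

Answer: xpfp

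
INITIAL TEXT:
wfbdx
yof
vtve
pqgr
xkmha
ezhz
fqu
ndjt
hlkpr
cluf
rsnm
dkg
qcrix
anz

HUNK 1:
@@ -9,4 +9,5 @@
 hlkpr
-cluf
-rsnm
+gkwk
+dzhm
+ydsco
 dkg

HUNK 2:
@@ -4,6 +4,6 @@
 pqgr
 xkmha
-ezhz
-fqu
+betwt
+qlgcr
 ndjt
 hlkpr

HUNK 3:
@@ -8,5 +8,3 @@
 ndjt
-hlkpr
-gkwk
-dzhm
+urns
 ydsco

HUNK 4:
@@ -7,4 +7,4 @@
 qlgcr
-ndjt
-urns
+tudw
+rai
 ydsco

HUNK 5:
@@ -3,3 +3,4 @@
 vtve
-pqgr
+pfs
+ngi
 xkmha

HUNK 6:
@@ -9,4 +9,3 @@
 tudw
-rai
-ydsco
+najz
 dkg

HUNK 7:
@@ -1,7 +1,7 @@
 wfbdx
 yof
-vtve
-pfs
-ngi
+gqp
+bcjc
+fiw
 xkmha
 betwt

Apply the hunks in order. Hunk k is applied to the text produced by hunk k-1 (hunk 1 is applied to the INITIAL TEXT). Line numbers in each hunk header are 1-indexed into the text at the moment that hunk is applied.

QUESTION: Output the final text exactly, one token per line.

Hunk 1: at line 9 remove [cluf,rsnm] add [gkwk,dzhm,ydsco] -> 15 lines: wfbdx yof vtve pqgr xkmha ezhz fqu ndjt hlkpr gkwk dzhm ydsco dkg qcrix anz
Hunk 2: at line 4 remove [ezhz,fqu] add [betwt,qlgcr] -> 15 lines: wfbdx yof vtve pqgr xkmha betwt qlgcr ndjt hlkpr gkwk dzhm ydsco dkg qcrix anz
Hunk 3: at line 8 remove [hlkpr,gkwk,dzhm] add [urns] -> 13 lines: wfbdx yof vtve pqgr xkmha betwt qlgcr ndjt urns ydsco dkg qcrix anz
Hunk 4: at line 7 remove [ndjt,urns] add [tudw,rai] -> 13 lines: wfbdx yof vtve pqgr xkmha betwt qlgcr tudw rai ydsco dkg qcrix anz
Hunk 5: at line 3 remove [pqgr] add [pfs,ngi] -> 14 lines: wfbdx yof vtve pfs ngi xkmha betwt qlgcr tudw rai ydsco dkg qcrix anz
Hunk 6: at line 9 remove [rai,ydsco] add [najz] -> 13 lines: wfbdx yof vtve pfs ngi xkmha betwt qlgcr tudw najz dkg qcrix anz
Hunk 7: at line 1 remove [vtve,pfs,ngi] add [gqp,bcjc,fiw] -> 13 lines: wfbdx yof gqp bcjc fiw xkmha betwt qlgcr tudw najz dkg qcrix anz

Answer: wfbdx
yof
gqp
bcjc
fiw
xkmha
betwt
qlgcr
tudw
najz
dkg
qcrix
anz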